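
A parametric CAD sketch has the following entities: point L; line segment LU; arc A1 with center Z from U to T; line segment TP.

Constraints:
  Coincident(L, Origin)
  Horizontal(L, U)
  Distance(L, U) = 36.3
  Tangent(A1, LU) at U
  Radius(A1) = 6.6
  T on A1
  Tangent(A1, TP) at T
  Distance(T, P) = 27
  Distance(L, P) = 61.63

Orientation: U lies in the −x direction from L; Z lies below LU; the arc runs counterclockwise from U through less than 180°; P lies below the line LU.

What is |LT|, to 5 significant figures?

42.132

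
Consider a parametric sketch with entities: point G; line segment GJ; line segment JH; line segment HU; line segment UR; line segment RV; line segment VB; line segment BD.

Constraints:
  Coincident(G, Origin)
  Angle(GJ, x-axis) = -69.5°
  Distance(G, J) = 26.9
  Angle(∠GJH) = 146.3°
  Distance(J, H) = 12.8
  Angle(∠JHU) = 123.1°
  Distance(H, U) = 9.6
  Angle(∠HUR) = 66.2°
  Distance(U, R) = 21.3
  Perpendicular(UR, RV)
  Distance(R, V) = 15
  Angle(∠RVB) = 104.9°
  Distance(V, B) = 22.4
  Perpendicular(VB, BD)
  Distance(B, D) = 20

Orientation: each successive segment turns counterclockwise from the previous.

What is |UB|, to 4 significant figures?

20.76

G is at the origin; GJ runs at -69.5° with length 26.9, so J = (9.421, -25.20). ∠GJH = 146.3° gives JH at -35.80° from the x-axis; with |JH| = 12.8, H = (19.80, -32.68). ∠JHU = 123.1° gives HU at 21.10° from the x-axis; with |HU| = 9.6, U = (28.76, -29.23). ∠HUR = 66.2° gives UR at 134.9° from the x-axis; with |UR| = 21.3, R = (13.72, -14.14). The perpendicularity gives RV at right angles to UR, so RV runs at -135.1°; with |RV| = 15.0, V = (3.098, -24.73). ∠RVB = 104.9° gives VB at -60.00° from the x-axis; with |VB| = 22.4, B = (14.30, -44.13). Then |UB| = |B − U| = 20.76.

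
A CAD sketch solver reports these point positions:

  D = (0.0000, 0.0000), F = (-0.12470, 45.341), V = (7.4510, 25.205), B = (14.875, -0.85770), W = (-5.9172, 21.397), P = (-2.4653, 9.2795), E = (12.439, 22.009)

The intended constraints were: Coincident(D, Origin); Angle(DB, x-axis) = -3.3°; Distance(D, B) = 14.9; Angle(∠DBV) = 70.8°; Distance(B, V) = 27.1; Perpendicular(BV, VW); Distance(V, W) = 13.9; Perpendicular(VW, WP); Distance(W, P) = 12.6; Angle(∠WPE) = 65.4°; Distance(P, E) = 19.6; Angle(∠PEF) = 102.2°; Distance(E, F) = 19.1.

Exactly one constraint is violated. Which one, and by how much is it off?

Distance(E, F) = 19.1 — off by 7.40.

D = (0.00, 0.00) ✓; DB at -3.300° ✓; |DB| = 14.90 ✓; ∠DBV = 70.80° ✓; |BV| = 27.10 ✓; ∠(BV, VW) = 90.00° ✓; |VW| = 13.90 ✓; ∠(VW, WP) = 90.00° ✓; |WP| = 12.60 ✓; ∠WPE = 65.40° ✓; |PE| = 19.60 ✓; ∠PEF = 102.2° ✓; |EF| = 26.50 ✗.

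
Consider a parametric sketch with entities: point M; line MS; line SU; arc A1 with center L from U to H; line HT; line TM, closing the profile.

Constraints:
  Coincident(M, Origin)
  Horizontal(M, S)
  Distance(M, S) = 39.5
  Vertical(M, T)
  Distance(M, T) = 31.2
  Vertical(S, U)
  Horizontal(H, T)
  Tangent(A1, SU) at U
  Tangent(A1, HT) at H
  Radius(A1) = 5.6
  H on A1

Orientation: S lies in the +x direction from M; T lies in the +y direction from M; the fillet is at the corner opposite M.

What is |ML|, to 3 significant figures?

42.5

M is at the origin; MS is horizontal with |MS| = 39.5 and S on the +x side, so S = (39.5, 0.00). M and T share the same x with |MT| = 31.2 and T on the +y side, so T = (0.00, 31.2). The virtual corner opposite M is at (39.5, 31.2). Since A1 is tangent to SU there, LU ⟂ SU and tangency of A1 to HT means the radius LH is perpendicular to HT, with radius 5.6, so the center L sits 5.6 in from both sides at L = (33.9, 25.6). Then |ML| = |L − M| = 42.5.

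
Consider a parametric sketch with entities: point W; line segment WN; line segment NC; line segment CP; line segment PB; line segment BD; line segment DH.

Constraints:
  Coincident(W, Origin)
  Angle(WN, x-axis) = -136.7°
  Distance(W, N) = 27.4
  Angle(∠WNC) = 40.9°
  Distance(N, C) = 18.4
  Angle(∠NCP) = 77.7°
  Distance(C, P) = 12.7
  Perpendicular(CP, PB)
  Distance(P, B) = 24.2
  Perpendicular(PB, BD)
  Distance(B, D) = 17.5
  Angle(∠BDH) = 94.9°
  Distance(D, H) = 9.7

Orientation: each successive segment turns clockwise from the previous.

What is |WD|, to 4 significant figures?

37.33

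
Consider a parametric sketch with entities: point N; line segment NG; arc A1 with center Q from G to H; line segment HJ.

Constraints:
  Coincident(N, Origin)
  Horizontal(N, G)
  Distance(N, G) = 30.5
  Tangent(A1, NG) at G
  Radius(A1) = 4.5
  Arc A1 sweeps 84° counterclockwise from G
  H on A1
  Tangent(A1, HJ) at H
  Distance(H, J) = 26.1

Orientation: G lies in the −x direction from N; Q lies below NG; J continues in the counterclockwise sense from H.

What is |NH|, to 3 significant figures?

35.2

Tangency of A1 to NG means the radius QG is perpendicular to NG, so Q = G + (0, -4.5) = (-30.5, -4.50). On A1, G sits at bearing 90° from Q; an 84° counterclockwise sweep puts H at bearing 174°, so H = Q + 4.5·(cos 174°, sin 174°) = (-35.0, -4.03). Then |NH| = |H − N| = 35.2.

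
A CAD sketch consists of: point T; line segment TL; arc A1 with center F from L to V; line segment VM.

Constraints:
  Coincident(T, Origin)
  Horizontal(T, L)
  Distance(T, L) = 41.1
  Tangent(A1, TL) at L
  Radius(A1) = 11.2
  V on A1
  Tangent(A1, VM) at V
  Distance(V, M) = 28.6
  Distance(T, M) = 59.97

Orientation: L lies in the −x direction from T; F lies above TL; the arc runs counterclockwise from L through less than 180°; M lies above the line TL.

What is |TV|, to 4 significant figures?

34.78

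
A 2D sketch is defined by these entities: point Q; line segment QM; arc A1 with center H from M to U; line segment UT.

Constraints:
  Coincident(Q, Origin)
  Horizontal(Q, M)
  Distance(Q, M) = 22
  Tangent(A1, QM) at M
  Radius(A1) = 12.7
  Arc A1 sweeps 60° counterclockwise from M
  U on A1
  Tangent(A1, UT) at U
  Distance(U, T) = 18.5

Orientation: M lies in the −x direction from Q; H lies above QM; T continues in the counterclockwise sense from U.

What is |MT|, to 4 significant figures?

30.17

Q is at the origin; QM is horizontal with |QM| = 22.0 and M on the −x side, so M = (-22.00, 0.000). Since A1 is tangent to QM there, HM ⟂ QM, so H = M + (0, 12.7) = (-22.00, 12.70). On A1, M sits at bearing -90° from H; a 60° counterclockwise sweep puts U at bearing -30°, so U = H + 12.7·(cos -30°, sin -30°) = (-11.00, 6.350). A1 meets UT tangentially, so HU is at right angles to UT, so UT runs along (−sin -30°, cos -30°); with |UT| = 18.5, T = (-1.751, 22.37). Then |MT| = |T − M| = 30.17.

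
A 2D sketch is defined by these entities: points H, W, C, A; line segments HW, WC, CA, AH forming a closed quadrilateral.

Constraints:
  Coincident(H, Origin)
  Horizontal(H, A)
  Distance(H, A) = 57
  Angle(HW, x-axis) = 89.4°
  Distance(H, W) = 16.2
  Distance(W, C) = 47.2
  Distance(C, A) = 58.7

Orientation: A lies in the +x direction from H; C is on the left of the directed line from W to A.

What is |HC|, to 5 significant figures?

60.601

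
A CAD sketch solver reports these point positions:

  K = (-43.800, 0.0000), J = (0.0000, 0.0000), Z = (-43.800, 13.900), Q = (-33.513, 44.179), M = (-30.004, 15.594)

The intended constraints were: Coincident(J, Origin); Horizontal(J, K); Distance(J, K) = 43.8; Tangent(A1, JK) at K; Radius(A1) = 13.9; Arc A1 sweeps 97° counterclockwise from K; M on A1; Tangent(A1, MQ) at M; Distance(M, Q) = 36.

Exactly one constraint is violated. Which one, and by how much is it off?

Distance(M, Q) = 36 — off by 7.20.

J = (0.00, 0.00) ✓; J.y = 0.00, K.y = 0.00 ✓; |JK| = 43.80 ✓; ∠(ZK, KJ) = 90.00° ✓; |ZK| = 13.90 ✓; bearing(Z→M) − bearing(Z→K) = 97.00° ✓; |ZM| = 13.90 ✓; ∠(ZM, MQ) = 90.00° ✓; |MQ| = 28.80 ✗.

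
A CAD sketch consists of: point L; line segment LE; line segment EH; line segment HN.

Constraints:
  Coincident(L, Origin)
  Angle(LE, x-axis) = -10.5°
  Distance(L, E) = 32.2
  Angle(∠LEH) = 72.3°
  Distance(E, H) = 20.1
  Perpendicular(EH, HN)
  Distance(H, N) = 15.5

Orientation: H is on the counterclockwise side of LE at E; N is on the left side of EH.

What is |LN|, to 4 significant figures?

18.35

L is at the origin; LE runs at -10.5° with length 32.2, so E = 32.2·(cos -10.5°, sin -10.5°) = (31.66, -5.868). ∠LEH = 72.3°, so EH runs at -10.5° + (180° − 72.3°) = 97.20° from the x-axis; with |EH| = 20.1, H = E + 20.1·(cos 97.20°, sin 97.20°) = (29.14, 14.07). The perpendicularity gives HN at right angles to EH; with |HN| = 15.5 on the left of EH, N = H + 15.5·(-0.9921, -0.1253) = (13.76, 12.13). Then |LN| = |N − L| = 18.35.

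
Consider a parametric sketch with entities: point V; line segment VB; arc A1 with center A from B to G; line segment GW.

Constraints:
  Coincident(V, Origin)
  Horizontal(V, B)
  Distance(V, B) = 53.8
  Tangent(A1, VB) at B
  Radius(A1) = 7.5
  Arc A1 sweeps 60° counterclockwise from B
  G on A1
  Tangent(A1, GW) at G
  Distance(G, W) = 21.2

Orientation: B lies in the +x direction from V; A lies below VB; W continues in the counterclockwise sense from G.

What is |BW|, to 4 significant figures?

27.95

On A1, B sits at bearing 90° from A; a 60° counterclockwise sweep puts G at bearing 150°, so G = A + 7.5·(cos 150°, sin 150°) = (47.30, -3.750). A1 meets GW tangentially, so AG is at right angles to GW, so GW runs along (−sin 150°, cos 150°); with |GW| = 21.2, W = (36.70, -22.11). Then |BW| = |W − B| = 27.95.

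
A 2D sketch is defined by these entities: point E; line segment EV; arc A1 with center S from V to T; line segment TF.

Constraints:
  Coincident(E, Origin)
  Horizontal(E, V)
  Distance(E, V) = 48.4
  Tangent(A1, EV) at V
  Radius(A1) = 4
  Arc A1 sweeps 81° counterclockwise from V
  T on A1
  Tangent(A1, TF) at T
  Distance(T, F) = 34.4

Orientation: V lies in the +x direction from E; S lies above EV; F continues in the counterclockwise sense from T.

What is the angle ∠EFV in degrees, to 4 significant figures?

43.07°

E is at the origin; E and V share the same y with |EV| = 48.4 and V on the +x side, so V = (48.40, 0.000). The tangent condition forces SV to be normal to EV, so S = V + (0, 4) = (48.40, 4.000). On A1, V sits at bearing -90° from S; an 81° counterclockwise sweep puts T at bearing -9°, so T = S + 4.0·(cos -9°, sin -9°) = (52.35, 3.374). A1 meets TF tangentially, so ST is at right angles to TF, so TF runs along (−sin -9°, cos -9°); with |TF| = 34.4, F = (57.73, 37.35). Then cos ∠EFV = FE·FV / (|FE||FV|), giving 43.07°.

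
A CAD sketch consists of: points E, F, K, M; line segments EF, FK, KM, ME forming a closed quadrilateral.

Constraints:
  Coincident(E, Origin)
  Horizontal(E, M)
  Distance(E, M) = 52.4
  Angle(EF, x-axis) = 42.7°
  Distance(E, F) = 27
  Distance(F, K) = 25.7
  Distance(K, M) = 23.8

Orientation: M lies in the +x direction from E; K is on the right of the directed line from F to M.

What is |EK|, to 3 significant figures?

29.8

E is at the origin; EM is horizontal with |EM| = 52.4 and M in +x, so M = (52.4, 0). EF runs at 42.7° with |EF| = 27.0, so F = (19.8, 18.3). K is determined by |FK| = 25.7 and |KM| = 23.8 together: it lies at the intersection of circle(F, 25.7) and circle(M, 23.8). With |FM| = 37.4, the foot of the radical line on FM is 19.9 from F and the perpendicular offset is √(25.7² − 19.9²) = 16.2. Taking the right-of-FM solution: K = (29.3, -5.60).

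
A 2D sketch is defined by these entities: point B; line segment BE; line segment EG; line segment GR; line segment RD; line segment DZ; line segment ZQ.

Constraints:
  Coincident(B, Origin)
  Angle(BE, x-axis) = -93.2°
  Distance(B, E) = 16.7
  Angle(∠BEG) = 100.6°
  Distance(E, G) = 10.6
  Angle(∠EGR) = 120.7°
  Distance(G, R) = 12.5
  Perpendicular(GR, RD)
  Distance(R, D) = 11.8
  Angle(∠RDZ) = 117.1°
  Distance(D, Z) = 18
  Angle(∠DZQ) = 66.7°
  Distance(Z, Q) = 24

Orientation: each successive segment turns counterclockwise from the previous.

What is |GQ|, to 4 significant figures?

6.461

B is at the origin; BE runs at -93.2° with length 16.7, so E = (-0.9322, -16.67). ∠BEG = 100.6° gives EG at -13.80° from the x-axis; with |EG| = 10.6, G = (9.362, -19.20). ∠EGR = 120.7° gives GR at 45.50° from the x-axis; with |GR| = 12.5, R = (18.12, -10.29). The perpendicularity gives RD at right angles to GR, so RD runs at 135.5°; with |RD| = 11.8, D = (9.707, -2.016). ∠RDZ = 117.1° gives DZ at -161.6° from the x-axis; with |DZ| = 18.0, Z = (-7.373, -7.698). ∠DZQ = 66.7° gives ZQ at -48.30° from the x-axis; with |ZQ| = 24.0, Q = (8.593, -25.62). Then |GQ| = |Q − G| = 6.461.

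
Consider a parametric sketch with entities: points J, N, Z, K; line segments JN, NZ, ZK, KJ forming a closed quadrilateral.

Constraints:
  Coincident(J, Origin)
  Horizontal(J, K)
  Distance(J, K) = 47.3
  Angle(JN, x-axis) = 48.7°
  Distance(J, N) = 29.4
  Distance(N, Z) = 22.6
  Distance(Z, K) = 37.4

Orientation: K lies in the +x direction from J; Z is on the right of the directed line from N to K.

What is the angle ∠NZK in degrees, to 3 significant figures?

67.6°

Checks: |NZ| = 22.60 ✓; |ZK| = 37.40 ✓.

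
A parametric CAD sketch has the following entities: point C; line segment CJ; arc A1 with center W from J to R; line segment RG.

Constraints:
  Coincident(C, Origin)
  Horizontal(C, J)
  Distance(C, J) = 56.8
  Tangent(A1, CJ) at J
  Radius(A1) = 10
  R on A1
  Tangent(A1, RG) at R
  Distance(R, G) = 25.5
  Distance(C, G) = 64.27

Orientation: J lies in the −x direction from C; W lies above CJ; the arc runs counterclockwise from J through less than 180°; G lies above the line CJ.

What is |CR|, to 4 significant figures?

48.58

Checks: |WJ| = 10.00 ✓; |WR| = 10.00 ✓; ∠(WR, RG) = 90.00° ✓; |RG| = 25.50 ✓; |CG| = 64.27 ✓.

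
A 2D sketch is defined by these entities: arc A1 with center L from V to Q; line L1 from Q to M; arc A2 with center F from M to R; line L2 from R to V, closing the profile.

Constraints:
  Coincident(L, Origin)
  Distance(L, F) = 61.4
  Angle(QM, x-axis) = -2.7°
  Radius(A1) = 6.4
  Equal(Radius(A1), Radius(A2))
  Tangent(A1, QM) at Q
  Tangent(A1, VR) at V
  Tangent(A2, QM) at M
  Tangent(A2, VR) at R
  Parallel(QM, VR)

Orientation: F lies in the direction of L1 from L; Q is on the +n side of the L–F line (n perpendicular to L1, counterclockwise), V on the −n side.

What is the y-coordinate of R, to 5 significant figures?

-9.2852

Tangency of A1 to both parallel lines with radius 6.4 puts Q and V at L ± 6.4·n: Q = (0.30148, 6.3929), V = (-0.30148, -6.3929). Equal radii place M and R the same way about F: M = F + 6.4·n = (61.633, 3.5006), R = F − 6.4·n = (61.030, -9.2852). So R.y = -9.2852.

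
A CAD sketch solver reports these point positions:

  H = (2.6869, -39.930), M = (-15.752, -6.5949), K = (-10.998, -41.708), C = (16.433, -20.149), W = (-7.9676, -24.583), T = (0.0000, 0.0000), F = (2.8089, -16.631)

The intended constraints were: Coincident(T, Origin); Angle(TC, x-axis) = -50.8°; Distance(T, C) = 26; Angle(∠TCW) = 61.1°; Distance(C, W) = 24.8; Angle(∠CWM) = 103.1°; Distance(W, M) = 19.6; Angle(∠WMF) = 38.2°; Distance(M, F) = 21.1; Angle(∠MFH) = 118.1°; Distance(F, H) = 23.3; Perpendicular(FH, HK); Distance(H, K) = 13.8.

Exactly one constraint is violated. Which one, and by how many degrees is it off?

Perpendicular(FH, HK) — off by 7.70°.

T = (0.00, 0.00) ✓; TC at -50.80° ✓; |TC| = 26.00 ✓; ∠TCW = 61.10° ✓; |CW| = 24.80 ✓; ∠CWM = 103.1° ✓; |WM| = 19.60 ✓; ∠WMF = 38.20° ✓; |MF| = 21.10 ✓; ∠MFH = 118.1° ✓; |FH| = 23.30 ✓; ∠(FH, HK) = 82.30° ✗; |HK| = 13.80 ✓.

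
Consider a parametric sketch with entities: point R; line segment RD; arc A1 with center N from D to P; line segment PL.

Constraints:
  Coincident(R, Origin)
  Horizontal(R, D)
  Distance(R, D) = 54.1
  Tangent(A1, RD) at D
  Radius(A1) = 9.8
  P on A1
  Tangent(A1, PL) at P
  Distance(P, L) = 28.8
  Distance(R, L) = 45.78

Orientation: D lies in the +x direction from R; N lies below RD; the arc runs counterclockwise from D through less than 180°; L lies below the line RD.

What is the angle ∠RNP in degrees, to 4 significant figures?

14.83°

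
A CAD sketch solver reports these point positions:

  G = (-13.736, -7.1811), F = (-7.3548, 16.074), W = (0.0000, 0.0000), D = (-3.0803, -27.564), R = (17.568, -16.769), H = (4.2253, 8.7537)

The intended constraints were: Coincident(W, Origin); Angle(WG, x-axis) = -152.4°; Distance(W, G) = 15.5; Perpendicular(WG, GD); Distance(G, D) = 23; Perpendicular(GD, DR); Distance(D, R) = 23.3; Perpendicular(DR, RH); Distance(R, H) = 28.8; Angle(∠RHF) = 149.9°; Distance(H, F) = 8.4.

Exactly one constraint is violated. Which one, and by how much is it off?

Distance(H, F) = 8.4 — off by 5.30.

W = (0.00, 0.00) ✓; WG at -152.4° ✓; |WG| = 15.50 ✓; ∠(WG, GD) = 90.00° ✓; |GD| = 23.00 ✓; ∠(GD, DR) = 90.00° ✓; |DR| = 23.30 ✓; ∠(DR, RH) = 90.00° ✓; |RH| = 28.80 ✓; ∠RHF = 149.9° ✓; |HF| = 13.70 ✗.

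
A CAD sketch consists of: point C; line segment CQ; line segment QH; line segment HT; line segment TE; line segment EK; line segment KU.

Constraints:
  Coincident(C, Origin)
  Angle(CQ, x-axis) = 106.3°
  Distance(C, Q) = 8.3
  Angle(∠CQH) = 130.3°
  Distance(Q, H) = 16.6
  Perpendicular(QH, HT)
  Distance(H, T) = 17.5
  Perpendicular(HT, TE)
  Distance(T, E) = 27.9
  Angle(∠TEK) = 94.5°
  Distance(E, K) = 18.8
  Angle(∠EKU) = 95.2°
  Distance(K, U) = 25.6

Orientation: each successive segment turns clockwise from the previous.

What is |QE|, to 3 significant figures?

20.8

C is at the origin; CQ runs at 106.3° with length 8.3, so Q = (-2.33, 7.97). ∠CQH = 130.3° gives QH at 56.6° from the x-axis; with |QH| = 16.6, H = (6.81, 21.8). QH is perpendicular to HT, so HT runs at -33.4°; with |HT| = 17.5, T = (21.4, 12.2). HT ⟂ TE, so TE runs at -123°; with |TE| = 27.9, E = (6.06, -11.1). Then |QE| = |E − Q| = 20.8.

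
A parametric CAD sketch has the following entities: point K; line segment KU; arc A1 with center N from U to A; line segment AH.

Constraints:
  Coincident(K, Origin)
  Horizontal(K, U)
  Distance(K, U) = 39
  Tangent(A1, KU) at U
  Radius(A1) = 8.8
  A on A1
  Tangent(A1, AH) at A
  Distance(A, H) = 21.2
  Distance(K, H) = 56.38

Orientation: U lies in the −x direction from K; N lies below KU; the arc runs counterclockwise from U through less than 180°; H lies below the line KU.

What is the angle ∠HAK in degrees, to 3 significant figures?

100°

Checks: K.y = 0.00, U.y = 0.00 ✓; ∠(NU, UK) = 90.00° ✓; |NU| = 8.800 ✓; |NA| = 8.800 ✓; ∠(NA, AH) = 90.00° ✓; |AH| = 21.20 ✓; |KH| = 56.38 ✓.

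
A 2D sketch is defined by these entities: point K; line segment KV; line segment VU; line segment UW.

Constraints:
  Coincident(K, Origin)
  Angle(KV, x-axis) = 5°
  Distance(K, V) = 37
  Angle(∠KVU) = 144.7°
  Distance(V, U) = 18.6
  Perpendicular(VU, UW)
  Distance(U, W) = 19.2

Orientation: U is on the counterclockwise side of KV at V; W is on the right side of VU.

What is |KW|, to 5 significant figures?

63.466

∠KVU = 144.7°, so VU runs at 5.0° + (180° − 144.7°) = 40.300° from the x-axis; with |VU| = 18.6, U = V + 18.6·(cos 40.300°, sin 40.300°) = (51.045, 15.255). VU is perpendicular to UW; with |UW| = 19.2 on the right of VU, W = U + 19.2·(0.64679, -0.76267) = (63.463, 0.61182). Then |KW| = |W − K| = 63.466.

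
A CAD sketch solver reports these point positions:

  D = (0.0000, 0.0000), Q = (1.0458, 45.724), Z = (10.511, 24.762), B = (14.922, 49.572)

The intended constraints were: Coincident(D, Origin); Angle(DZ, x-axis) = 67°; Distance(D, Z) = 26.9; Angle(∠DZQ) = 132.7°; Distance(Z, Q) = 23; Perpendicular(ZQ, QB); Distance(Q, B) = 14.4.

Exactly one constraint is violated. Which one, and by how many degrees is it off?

Perpendicular(ZQ, QB) — off by 8.80°.

D = (0.00, 0.00) ✓; DZ at 67.00° ✓; |DZ| = 26.90 ✓; ∠DZQ = 132.7° ✓; |ZQ| = 23.00 ✓; ∠(ZQ, QB) = 98.80° ✗; |QB| = 14.40 ✓.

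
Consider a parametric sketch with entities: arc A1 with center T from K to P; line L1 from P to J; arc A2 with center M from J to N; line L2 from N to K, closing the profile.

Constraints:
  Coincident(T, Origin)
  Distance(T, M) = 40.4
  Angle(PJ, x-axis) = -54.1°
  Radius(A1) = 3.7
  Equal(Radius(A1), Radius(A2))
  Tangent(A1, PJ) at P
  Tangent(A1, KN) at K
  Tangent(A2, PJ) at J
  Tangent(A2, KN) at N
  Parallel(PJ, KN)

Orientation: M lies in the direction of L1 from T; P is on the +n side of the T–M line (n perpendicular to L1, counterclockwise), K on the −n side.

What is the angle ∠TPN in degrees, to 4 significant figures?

79.62°

Tangency of A1 to both parallel lines with radius 3.7 puts P and K at T ± 3.7·n: P = (2.997, 2.170), K = (-2.997, -2.170). Equal radii place J and N the same way about M: J = M + 3.7·n = (26.69, -30.56), N = M − 3.7·n = (20.69, -34.90). Then cos ∠TPN = PT·PN / (|PT||PN|), giving 79.62°.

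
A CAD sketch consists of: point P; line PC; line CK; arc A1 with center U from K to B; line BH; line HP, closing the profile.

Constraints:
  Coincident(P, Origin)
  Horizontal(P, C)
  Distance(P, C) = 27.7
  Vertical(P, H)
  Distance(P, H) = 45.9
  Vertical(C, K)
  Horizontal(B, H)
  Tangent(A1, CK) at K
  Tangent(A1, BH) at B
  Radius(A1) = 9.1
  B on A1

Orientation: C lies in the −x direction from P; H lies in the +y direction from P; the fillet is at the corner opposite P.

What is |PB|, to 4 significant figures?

49.53

P is at the origin; PC is horizontal with |PC| = 27.7 and C on the −x side, so C = (-27.70, 0.000). P and H share the same x with |PH| = 45.9 and H on the +y side, so H = (0.000, 45.90). The virtual corner opposite P is at (-27.70, 45.90). Tangency of A1 to CK means the radius UK is perpendicular to CK and since A1 is tangent to BH there, UB ⟂ BH, with radius 9.1, so the center U sits 9.1 in from both sides at U = (-18.60, 36.80). That places the tangent points at K = (-27.70, 36.80) on CK and B = (-18.60, 45.90) on BH. Then |PB| = |B − P| = 49.53.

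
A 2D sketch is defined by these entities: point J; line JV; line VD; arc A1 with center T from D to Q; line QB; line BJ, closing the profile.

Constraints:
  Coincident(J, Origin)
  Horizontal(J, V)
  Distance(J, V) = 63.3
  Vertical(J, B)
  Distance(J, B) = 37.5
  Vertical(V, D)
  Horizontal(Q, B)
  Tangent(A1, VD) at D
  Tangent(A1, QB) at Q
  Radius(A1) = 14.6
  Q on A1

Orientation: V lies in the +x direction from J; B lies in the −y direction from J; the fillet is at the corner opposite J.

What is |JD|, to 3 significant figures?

67.3

J is at the origin; J and V share the same y with |JV| = 63.3 and V on the +x side, so V = (63.3, 0.00). JB is vertical with |JB| = 37.5 and B on the −y side, so B = (0.00, -37.5). The virtual corner opposite J is at (63.3, -37.5). Since A1 is tangent to VD there, TD ⟂ VD and tangency of A1 to QB means the radius TQ is perpendicular to QB, with radius 14.6, so the center T sits 14.6 in from both sides at T = (48.7, -22.9). That places the tangent points at D = (63.3, -22.9) on VD and Q = (48.7, -37.5) on QB. Then |JD| = |D − J| = 67.3.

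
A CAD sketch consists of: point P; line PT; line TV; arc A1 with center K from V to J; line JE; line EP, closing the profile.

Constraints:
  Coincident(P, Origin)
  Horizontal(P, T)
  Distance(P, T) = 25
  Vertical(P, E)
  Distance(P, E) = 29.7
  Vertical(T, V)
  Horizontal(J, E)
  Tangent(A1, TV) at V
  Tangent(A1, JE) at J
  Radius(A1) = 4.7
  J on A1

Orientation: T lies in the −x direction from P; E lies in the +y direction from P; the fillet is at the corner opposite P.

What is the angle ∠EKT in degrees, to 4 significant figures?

113.7°

P is at the origin; P and T share the same y with |PT| = 25.0 and T on the −x side, so T = (-25.00, 0.000). P and E share the same x with |PE| = 29.7 and E on the +y side, so E = (0.000, 29.70). The virtual corner opposite P is at (-25.00, 29.70). The tangent condition forces KV to be normal to TV and since A1 is tangent to JE there, KJ ⟂ JE, with radius 4.7, so the center K sits 4.7 in from both sides at K = (-20.30, 25.00). Then cos ∠EKT = KE·KT / (|KE||KT|), giving 113.7°.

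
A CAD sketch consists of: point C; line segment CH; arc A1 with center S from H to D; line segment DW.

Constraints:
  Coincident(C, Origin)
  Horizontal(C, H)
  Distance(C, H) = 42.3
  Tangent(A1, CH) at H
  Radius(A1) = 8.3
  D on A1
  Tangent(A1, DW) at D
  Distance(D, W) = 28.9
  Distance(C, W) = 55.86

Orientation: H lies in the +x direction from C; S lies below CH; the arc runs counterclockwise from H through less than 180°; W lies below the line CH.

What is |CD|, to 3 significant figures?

35.7

C is at the origin; C and H share the same y with |CH| = 42.3 and H on the +x side, so H = (42.3, 0.00). Tangency of A1 to CH means the radius SH is perpendicular to CH, so S = H + (0, -8.3) = (42.3, -8.30). Since SD ⟂ DW (tangency), |SW| = √(8.3² + 28.9²) = 30.1 regardless of where D sits on A1. So W lies on both circle(C, 55.86) and circle(S, 30.1); the below-CH intersection is W = (40.6, -38.3). D is the foot of the tangent from W: D = (34.2, -10.1).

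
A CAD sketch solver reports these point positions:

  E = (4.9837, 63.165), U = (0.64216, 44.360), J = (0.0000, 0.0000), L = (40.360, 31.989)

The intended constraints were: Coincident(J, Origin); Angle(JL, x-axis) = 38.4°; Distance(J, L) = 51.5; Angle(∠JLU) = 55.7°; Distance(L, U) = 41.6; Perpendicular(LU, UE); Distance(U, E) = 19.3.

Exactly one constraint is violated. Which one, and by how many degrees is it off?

Perpendicular(LU, UE) — off by 4.30°.

J = (0.00, 0.00) ✓; JL at 38.40° ✓; |JL| = 51.50 ✓; ∠JLU = 55.70° ✓; |LU| = 41.60 ✓; ∠(LU, UE) = 85.70° ✗; |UE| = 19.30 ✓.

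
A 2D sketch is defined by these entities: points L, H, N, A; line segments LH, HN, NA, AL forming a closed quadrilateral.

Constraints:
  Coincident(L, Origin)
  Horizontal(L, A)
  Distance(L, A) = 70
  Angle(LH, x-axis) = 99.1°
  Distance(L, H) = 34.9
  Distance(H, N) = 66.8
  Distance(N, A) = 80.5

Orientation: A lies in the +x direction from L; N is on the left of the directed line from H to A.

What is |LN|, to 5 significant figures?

89.628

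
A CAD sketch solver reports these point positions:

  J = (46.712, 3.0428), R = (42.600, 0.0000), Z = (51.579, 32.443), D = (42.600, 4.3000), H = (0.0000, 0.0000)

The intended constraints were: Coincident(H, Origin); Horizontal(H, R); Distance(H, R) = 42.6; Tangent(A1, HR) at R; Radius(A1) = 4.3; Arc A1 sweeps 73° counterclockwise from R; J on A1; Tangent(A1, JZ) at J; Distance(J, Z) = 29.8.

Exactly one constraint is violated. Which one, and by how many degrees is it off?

Tangent(A1, JZ) at J — off by 7.60°.

H = (0.00, 0.00) ✓; H.y = 0.00, R.y = 0.00 ✓; |HR| = 42.60 ✓; ∠(DR, RH) = 90.00° ✓; |DR| = 4.300 ✓; bearing(D→J) − bearing(D→R) = 73.00° ✓; |DJ| = 4.300 ✓; ∠(DJ, JZ) = 82.40° ✗; |JZ| = 29.80 ✓.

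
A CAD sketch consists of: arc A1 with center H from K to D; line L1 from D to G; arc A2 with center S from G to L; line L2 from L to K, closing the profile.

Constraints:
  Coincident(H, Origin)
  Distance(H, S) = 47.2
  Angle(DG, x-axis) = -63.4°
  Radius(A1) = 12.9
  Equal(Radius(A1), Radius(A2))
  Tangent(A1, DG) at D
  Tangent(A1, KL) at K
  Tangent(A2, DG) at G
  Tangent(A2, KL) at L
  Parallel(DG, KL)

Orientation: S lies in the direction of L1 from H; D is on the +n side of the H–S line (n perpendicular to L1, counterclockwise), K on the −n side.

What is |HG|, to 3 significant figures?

48.9

Tangency of A1 to both parallel lines with radius 12.9 puts D and K at H ± 12.9·n: D = (11.5, 5.78), K = (-11.5, -5.78). Equal radii place G and L the same way about S: G = S + 12.9·n = (32.7, -36.4), L = S − 12.9·n = (9.60, -48.0). Then |HG| = |G − H| = 48.9.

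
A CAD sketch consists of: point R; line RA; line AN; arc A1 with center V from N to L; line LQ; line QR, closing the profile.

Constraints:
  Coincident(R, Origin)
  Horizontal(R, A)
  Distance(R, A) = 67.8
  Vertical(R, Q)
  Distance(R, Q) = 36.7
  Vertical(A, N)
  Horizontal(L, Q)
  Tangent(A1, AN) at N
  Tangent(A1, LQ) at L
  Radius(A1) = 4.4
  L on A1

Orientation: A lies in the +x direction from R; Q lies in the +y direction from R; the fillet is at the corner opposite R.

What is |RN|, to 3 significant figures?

75.1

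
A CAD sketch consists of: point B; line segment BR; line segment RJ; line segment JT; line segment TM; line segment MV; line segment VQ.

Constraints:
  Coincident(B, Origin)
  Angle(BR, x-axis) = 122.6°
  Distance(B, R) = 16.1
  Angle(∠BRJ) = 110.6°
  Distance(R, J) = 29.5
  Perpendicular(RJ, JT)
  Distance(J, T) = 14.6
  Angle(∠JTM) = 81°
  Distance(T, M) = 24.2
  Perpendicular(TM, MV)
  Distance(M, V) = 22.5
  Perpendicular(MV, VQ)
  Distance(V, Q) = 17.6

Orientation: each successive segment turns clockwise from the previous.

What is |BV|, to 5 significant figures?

30.326

B is at the origin; BR runs at 122.6° with length 16.1, so R = (-8.6742, 13.563). ∠BRJ = 110.6° gives RJ at 53.200° from the x-axis; with |RJ| = 29.5, J = (8.9970, 37.185). The perpendicularity gives JT at right angles to RJ, so JT runs at -36.800°; with |JT| = 14.6, T = (20.688, 28.439). ∠JTM = 81.0° gives TM at -135.80° from the x-axis; with |TM| = 24.2, M = (3.3384, 11.568). TM is perpendicular to MV, so MV runs at 134.20°; with |MV| = 22.5, V = (-12.348, 27.698). Then |BV| = |V − B| = 30.326.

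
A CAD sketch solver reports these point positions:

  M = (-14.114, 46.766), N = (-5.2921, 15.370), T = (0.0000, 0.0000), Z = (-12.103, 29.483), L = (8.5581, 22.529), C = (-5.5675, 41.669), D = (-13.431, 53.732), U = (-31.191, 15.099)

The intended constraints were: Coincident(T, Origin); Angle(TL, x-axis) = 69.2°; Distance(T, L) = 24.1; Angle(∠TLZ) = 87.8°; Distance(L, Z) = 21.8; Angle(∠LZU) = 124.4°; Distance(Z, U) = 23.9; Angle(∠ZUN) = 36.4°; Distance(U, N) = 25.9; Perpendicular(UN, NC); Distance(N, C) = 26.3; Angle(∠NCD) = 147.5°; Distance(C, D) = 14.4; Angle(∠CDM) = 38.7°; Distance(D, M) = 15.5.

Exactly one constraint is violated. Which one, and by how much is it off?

Distance(D, M) = 15.5 — off by 8.50.

T = (0.00, 0.00) ✓; TL at 69.20° ✓; |TL| = 24.10 ✓; ∠TLZ = 87.80° ✓; |LZ| = 21.80 ✓; ∠LZU = 124.4° ✓; |ZU| = 23.90 ✓; ∠ZUN = 36.40° ✓; |UN| = 25.90 ✓; ∠(UN, NC) = 90.00° ✓; |NC| = 26.30 ✓; ∠NCD = 147.5° ✓; |CD| = 14.40 ✓; ∠CDM = 38.70° ✓; |DM| = 6.999 ✗.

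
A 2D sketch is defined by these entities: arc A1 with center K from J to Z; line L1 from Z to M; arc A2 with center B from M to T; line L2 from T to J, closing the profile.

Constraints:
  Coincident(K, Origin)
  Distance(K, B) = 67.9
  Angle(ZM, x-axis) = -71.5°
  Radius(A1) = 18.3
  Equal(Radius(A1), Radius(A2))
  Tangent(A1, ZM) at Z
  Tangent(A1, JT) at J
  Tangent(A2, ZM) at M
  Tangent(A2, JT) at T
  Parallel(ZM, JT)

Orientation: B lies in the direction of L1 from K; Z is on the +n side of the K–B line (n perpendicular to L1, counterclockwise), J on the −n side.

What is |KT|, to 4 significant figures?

70.32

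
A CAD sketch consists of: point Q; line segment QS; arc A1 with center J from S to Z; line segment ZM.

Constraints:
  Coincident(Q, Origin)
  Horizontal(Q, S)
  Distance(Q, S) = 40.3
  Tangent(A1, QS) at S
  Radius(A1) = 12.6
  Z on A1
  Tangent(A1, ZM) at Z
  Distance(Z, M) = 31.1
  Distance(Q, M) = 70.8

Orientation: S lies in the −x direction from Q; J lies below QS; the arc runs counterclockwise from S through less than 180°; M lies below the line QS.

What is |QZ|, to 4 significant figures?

53.84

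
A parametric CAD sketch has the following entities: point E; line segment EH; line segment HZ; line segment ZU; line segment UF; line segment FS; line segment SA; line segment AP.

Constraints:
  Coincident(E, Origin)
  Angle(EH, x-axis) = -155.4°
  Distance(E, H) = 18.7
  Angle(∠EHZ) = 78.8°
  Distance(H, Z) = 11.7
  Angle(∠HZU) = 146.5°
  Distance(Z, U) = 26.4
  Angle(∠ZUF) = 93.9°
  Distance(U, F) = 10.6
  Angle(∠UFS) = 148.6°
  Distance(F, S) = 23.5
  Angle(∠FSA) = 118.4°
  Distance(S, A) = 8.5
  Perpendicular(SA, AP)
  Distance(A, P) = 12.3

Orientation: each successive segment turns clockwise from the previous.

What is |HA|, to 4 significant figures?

30.61

E is at the origin; EH runs at -155.4° with length 18.7, so H = (-17.00, -7.784). ∠EHZ = 78.8° gives HZ at 103.4° from the x-axis; with |HZ| = 11.7, Z = (-19.71, 3.597). ∠HZU = 146.5° gives ZU at 69.90° from the x-axis; with |ZU| = 26.4, U = (-10.64, 28.39). ∠ZUF = 93.9° gives UF at -16.20° from the x-axis; with |UF| = 10.6, F = (-0.4624, 25.43). ∠UFS = 148.6° gives FS at -47.60° from the x-axis; with |FS| = 23.5, S = (15.38, 8.078). ∠FSA = 118.4° gives SA at -109.2° from the x-axis; with |SA| = 8.5, A = (12.59, 0.05091). Then |HA| = |A − H| = 30.61.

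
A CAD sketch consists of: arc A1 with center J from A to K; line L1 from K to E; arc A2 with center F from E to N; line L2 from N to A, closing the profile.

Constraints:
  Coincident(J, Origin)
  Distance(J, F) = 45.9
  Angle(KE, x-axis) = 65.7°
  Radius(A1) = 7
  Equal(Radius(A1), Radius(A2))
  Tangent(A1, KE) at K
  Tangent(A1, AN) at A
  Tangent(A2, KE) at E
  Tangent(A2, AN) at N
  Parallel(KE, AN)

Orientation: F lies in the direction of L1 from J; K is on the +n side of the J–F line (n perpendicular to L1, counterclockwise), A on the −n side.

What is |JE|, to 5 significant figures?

46.431

Tangency of A1 to both parallel lines with radius 7.0 puts K and A at J ± 7.0·n: K = (-6.3798, 2.8806), A = (6.3798, -2.8806). Equal radii place E and N the same way about F: E = F + 7.0·n = (12.509, 44.714), N = F − 7.0·n = (25.268, 38.953). Then |JE| = |E − J| = 46.431.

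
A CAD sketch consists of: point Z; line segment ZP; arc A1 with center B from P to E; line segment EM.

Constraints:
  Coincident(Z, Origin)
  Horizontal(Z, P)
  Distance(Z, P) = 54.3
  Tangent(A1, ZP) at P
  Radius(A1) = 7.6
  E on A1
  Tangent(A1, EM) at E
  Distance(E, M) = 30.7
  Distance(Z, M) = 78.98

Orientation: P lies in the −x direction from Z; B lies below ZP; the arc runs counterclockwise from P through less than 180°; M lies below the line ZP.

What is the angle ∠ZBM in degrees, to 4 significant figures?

130.0°

Z is at the origin; ZP is horizontal with |ZP| = 54.3 and P on the −x side, so P = (-54.30, 0.000). A1 meets ZP tangentially, so BP is at right angles to ZP, so B = P + (0, -7.6) = (-54.30, -7.600). Since BE ⟂ EM (tangency), |BM| = √(7.6² + 30.7²) = 31.63 regardless of where E sits on A1. So M lies on both circle(Z, 78.98) and circle(B, 31.63); the below-ZP intersection is M = (-71.10, -34.40). E is the foot of the tangent from M: E = (-61.52, -5.230).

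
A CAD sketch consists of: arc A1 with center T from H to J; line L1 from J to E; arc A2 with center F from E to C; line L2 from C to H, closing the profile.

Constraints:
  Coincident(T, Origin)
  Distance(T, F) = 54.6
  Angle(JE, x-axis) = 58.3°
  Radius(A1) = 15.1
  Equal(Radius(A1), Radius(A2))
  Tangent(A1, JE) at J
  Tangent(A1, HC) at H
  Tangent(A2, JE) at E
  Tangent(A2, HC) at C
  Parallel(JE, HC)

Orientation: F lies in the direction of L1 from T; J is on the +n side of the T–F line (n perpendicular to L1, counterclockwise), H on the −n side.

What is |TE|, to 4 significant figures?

56.65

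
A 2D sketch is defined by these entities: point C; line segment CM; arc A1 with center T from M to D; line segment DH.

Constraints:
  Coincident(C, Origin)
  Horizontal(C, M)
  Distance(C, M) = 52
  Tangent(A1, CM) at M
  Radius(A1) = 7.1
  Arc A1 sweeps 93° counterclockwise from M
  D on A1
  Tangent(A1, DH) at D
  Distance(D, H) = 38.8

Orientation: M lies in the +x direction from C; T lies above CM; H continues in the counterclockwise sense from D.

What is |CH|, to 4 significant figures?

73.43

On A1, M sits at bearing -90° from T; a 93° counterclockwise sweep puts D at bearing 3°, so D = T + 7.1·(cos 3°, sin 3°) = (59.09, 7.472). Since A1 is tangent to DH there, TD ⟂ DH, so DH runs along (−sin 3°, cos 3°); with |DH| = 38.8, H = (57.06, 46.22). Then |CH| = |H − C| = 73.43.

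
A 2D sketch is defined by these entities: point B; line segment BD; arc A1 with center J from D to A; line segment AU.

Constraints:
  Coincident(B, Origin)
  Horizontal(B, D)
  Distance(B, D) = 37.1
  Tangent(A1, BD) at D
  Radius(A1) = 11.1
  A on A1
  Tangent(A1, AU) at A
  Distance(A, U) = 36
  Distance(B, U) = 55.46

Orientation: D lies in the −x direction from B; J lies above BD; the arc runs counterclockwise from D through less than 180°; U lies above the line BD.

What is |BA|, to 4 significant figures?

28.57

Checks: ∠(JD, DB) = 90.00° ✓; |JD| = 11.10 ✓; |JA| = 11.10 ✓; ∠(JA, AU) = 90.00° ✓; |AU| = 36.00 ✓; |BU| = 55.46 ✓.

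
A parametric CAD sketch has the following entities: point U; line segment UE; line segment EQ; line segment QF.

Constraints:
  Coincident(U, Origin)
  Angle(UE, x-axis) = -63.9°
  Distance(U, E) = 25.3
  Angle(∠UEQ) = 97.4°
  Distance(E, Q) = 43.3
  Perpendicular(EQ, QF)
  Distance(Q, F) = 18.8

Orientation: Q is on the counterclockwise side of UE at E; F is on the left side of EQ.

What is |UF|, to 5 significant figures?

46.981

∠UEQ = 97.4°, so EQ runs at -63.9° + (180° − 97.4°) = 18.700° from the x-axis; with |EQ| = 43.3, Q = E + 43.3·(cos 18.700°, sin 18.700°) = (52.145, -8.8376). EQ ⟂ QF; with |QF| = 18.8 on the left of EQ, F = Q + 18.8·(-0.32061, 0.94721) = (46.117, 8.9700). Then |UF| = |F − U| = 46.981.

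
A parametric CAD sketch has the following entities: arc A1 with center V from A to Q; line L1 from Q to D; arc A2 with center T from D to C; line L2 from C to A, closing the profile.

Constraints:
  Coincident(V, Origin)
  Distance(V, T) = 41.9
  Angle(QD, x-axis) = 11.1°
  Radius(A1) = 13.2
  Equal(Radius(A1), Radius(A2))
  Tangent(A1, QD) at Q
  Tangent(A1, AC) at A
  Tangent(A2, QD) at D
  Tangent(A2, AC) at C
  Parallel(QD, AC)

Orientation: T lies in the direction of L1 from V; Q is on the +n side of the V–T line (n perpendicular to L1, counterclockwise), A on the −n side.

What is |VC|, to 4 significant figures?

43.93

The slot axis is L1's direction at 11.1°, so u = (cos 11.1°, sin 11.1°) = (0.9813, 0.1925) and n = (−sin 11.1°, cos 11.1°) = (-0.1925, 0.9813). V is at the origin and T lies 41.9 along u from V, so T = 41.9·u = (41.12, 8.067). Tangency of A1 to both parallel lines with radius 13.2 puts Q and A at V ± 13.2·n: Q = (-2.541, 12.95), A = (2.541, -12.95). Equal radii place D and C the same way about T: D = T + 13.2·n = (38.57, 21.02), C = T − 13.2·n = (43.66, -4.886). Then |VC| = |C − V| = 43.93.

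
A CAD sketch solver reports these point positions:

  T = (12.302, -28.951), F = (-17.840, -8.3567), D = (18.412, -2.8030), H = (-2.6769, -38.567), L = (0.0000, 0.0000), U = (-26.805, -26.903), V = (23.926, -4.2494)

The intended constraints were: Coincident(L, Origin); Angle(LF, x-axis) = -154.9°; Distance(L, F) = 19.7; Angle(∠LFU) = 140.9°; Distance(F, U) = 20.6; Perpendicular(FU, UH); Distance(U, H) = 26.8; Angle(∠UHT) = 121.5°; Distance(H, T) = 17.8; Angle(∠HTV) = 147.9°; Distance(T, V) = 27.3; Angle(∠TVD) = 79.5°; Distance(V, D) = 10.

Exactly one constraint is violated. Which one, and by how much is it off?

Distance(V, D) = 10 — off by 4.30.

L = (0.00, 0.00) ✓; LF at -154.9° ✓; |LF| = 19.70 ✓; ∠LFU = 140.9° ✓; |FU| = 20.60 ✓; ∠(FU, UH) = 90.00° ✓; |UH| = 26.80 ✓; ∠UHT = 121.5° ✓; |HT| = 17.80 ✓; ∠HTV = 147.9° ✓; |TV| = 27.30 ✓; ∠TVD = 79.50° ✓; |VD| = 5.701 ✗.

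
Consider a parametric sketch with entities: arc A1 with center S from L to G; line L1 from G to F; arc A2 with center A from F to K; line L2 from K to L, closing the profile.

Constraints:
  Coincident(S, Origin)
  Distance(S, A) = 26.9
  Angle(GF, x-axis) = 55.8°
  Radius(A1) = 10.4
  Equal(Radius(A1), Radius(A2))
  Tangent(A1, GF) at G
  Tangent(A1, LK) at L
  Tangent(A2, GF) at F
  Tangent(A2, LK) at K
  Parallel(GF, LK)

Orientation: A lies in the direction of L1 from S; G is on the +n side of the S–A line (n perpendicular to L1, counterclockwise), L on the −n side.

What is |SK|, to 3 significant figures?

28.8

The slot axis is L1's direction at 55.8°, so u = (cos 55.8°, sin 55.8°) = (0.562, 0.827) and n = (−sin 55.8°, cos 55.8°) = (-0.827, 0.562). S is at the origin and A lies 26.9 along u from S, so A = 26.9·u = (15.1, 22.2). Tangency of A1 to both parallel lines with radius 10.4 puts G and L at S ± 10.4·n: G = (-8.60, 5.85), L = (8.60, -5.85). Equal radii place F and K the same way about A: F = A + 10.4·n = (6.52, 28.1), K = A − 10.4·n = (23.7, 16.4). Then |SK| = |K − S| = 28.8.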